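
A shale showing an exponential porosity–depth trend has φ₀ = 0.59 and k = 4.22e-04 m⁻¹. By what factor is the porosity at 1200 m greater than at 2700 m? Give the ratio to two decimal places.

1.88

Working in km (1 km = 1000 m; k in km⁻¹ = k in m⁻¹ × 1000):
φ(Z₁)/φ(Z₂) = e^(−k·Z₁)/e^(−k·Z₂) = e^{k(Z₂−Z₁)}
= exp(0.422 × 1.5) = exp(0.633) = 1.8833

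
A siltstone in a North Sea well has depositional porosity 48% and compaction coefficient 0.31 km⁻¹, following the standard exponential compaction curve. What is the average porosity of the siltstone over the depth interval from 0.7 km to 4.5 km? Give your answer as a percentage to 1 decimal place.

⟨φ⟩ = (1/(z₂−z₁)) ∫ φ₀ e^(−kz) dz = φ₀·(e^(−k·z₁) − e^(−k·z₂)) / (k·(z₂−z₁))
e^(−0.31×0.7) = 0.8049; e^(−0.31×4.5) = 0.2478
⟨φ⟩ = 0.48 × (0.8049 − 0.2478) / (0.31 × 3.8) = 0.48 × 0.4729 = 0.2270

22.7%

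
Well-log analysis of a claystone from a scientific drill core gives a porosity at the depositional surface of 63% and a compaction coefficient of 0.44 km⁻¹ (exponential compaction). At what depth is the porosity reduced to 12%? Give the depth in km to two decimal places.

3.77 km

Invert Athy's law: d = ln(φ₀/φ) / c
d = ln(0.63/0.12) / 0.44 = ln(5.25) / 0.44 = 1.6582 / 0.44 = 3.769 km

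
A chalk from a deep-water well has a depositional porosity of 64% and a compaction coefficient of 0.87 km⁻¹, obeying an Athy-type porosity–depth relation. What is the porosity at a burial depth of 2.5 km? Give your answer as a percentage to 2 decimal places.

n = n₀·exp(−c·z) = 0.64 × exp(−0.87 × 2.5) = 0.64 × exp(−2.175)
  = 0.64 × 0.1136 = 0.0727

7.27%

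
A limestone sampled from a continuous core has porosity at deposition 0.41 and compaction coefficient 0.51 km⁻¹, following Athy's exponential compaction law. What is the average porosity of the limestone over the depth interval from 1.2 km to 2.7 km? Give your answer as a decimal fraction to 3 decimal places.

0.155

⟨φ⟩ = (1/(d₂−d₁)) ∫ φ₀ e^(−βd) dd = φ₀·(e^(−β·d₁) − e^(−β·d₂)) / (β·(d₂−d₁))
e^(−0.51×1.2) = 0.5423; e^(−0.51×2.7) = 0.2523
⟨φ⟩ = 0.41 × (0.5423 − 0.2523) / (0.51 × 1.5) = 0.41 × 0.3790 = 0.1554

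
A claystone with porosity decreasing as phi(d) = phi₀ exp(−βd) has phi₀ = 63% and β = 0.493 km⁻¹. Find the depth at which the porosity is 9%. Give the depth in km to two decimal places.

3.95 km

Invert Athy's law: d = ln(phi₀/phi) / β
d = ln(0.63/0.09) / 0.493 = ln(7) / 0.493 = 1.9459 / 0.493 = 3.947 km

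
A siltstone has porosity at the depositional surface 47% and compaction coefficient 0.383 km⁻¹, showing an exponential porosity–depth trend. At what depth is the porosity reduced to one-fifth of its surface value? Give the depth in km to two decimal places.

n/n₀ = 1/5 ⇒ exp(−c·z) = 1/5 ⇒ z = ln(5) / c
z = 1.6094 / 0.383 = 4.202 km

4.20 km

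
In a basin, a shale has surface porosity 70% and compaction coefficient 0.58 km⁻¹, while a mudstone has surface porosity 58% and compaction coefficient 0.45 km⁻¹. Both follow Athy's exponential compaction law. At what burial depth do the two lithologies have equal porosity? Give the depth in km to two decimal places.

Set phi₀ₐ e^(−βₐZ) = phi₀ᵦ e^(−βᵦZ) ⇒ ln(phi₀ₐ/phi₀ᵦ) = (βₐ − βᵦ)·Z
Z = ln(0.7/0.58) / (0.58 − 0.45) = 0.1881 / 0.13 = 1.447 km

1.45 km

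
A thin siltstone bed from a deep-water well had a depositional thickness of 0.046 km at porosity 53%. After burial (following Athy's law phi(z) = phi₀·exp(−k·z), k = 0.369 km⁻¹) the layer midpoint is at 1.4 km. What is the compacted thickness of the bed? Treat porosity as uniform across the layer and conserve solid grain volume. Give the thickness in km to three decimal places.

0.032 km

Porosity at 1.4 km: phi = 0.53·exp(−0.369×1.4) = 0.3162
Solid-volume conservation: h(1−phi) = h₀(1−phi₀) ⇒ h = h₀·(1−phi₀)/(1−phi)
h = 0.046 × (1 − 0.53)/(1 − 0.3162) = 0.046 × 0.6873 = 0.0316 km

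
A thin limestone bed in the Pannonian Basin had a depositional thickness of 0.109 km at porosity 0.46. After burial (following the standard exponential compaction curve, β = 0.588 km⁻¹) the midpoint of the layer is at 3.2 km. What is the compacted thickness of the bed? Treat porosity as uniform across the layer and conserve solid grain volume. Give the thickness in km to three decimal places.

Porosity at 3.2 km: phi = 0.46·exp(−0.588×3.2) = 0.0701
Solid-volume conservation: h(1−phi) = h₀(1−phi₀) ⇒ h = h₀·(1−phi₀)/(1−phi)
h = 0.109 × (1 − 0.46)/(1 − 0.0701) = 0.109 × 0.5807 = 0.0633 km

0.063 km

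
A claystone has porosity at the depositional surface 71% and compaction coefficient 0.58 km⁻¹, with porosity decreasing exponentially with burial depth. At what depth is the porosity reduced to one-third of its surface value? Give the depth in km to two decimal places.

1.89 km

φ/φ₀ = 1/3 ⇒ exp(−c·Z) = 1/3 ⇒ Z = ln(3) / c
Z = 1.0986 / 0.58 = 1.894 km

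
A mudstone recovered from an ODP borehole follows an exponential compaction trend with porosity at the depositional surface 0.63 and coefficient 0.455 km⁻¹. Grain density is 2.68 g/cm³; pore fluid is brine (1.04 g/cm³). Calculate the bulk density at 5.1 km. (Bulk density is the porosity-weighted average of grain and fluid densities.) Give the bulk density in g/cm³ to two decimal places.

2.58 g/cm³

Porosity at depth: n = 0.63·exp(−0.455×5.1) = 0.63×0.0982 = 0.0619
Bulk density: ρ_b = (1−n)ρ_g + n·ρ_f = 0.9381×2.68 + 0.0619×1.04
       = 2.514 + 0.064 = 2.579 g/cm³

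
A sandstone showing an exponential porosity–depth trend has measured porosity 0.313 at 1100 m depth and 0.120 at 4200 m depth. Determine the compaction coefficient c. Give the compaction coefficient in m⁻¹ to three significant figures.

Working in km (1 km = 1000 m; c in km⁻¹ = c in m⁻¹ × 1000):
Athy: n(d) = n₀ e^(−cd) ⇒ n₁/n₂ = e^{c(d₂−d₁)} ⇒ c = ln(n₁/n₂)/(d₂−d₁)
c = ln(0.313/0.12) / (4.2 − 1.1) = ln(2.608) / 3.1 = 0.9587 / 3.1 = 0.3093 km⁻¹

0.000309 m⁻¹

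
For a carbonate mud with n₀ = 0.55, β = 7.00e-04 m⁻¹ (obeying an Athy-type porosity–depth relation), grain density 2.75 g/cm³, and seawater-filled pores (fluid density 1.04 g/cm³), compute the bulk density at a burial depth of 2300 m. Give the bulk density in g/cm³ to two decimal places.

2.56 g/cm³

Working in km (1 km = 1000 m; β in km⁻¹ = β in m⁻¹ × 1000):
Porosity at depth: n = 0.55·exp(−0.7×2.3) = 0.55×0.1999 = 0.1099
Bulk density: ρ_b = (1−n)ρ_g + n·ρ_f = 0.8901×2.75 + 0.1099×1.04
       = 2.448 + 0.114 = 2.562 g/cm³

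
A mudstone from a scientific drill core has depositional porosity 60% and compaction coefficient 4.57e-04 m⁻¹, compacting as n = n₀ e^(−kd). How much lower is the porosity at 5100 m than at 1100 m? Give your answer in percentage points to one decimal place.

30.5 percentage points

Working in km (1 km = 1000 m; k in km⁻¹ = k in m⁻¹ × 1000):
n(1.1) = 0.6·e^(−0.457×1.1) = 0.3629
n(5.1) = 0.6·e^(−0.457×5.1) = 0.0583
Δn = 0.3629 − 0.0583 = 0.3046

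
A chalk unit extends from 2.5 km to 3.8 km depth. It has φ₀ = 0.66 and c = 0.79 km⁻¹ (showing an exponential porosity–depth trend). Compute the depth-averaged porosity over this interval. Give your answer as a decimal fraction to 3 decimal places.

0.057

⟨φ⟩ = (1/(z₂−z₁)) ∫ φ₀ e^(−cz) dz = φ₀·(e^(−c·z₁) − e^(−c·z₂)) / (c·(z₂−z₁))
e^(−0.79×2.5) = 0.1388; e^(−0.79×3.8) = 0.0497
⟨φ⟩ = 0.66 × (0.1388 − 0.0497) / (0.79 × 1.3) = 0.66 × 0.0867 = 0.0572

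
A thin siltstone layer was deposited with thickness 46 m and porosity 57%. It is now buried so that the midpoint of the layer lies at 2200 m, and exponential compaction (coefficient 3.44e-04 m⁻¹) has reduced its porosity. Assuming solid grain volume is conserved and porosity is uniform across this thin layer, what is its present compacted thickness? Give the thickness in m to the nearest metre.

27 m

Working in km (1 km = 1000 m; β in km⁻¹ = β in m⁻¹ × 1000):
Porosity at 2.2 km: phi = 0.57·exp(−0.344×2.2) = 0.2674
Solid-volume conservation: h(1−phi) = h₀(1−phi₀) ⇒ h = h₀·(1−phi₀)/(1−phi)
h = 0.046 × (1 − 0.57)/(1 − 0.2674) = 0.046 × 0.5870 = 0.0270 km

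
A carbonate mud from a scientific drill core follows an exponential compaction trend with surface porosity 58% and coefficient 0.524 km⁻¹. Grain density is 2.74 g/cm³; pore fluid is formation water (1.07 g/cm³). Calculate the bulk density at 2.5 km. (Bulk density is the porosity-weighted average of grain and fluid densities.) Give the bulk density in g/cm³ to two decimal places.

Porosity at depth: φ = 0.58·exp(−0.524×2.5) = 0.58×0.2698 = 0.1565
Bulk density: ρ_b = (1−φ)ρ_g + φ·ρ_f = 0.8435×2.74 + 0.1565×1.07
       = 2.311 + 0.167 = 2.479 g/cm³

2.48 g/cm³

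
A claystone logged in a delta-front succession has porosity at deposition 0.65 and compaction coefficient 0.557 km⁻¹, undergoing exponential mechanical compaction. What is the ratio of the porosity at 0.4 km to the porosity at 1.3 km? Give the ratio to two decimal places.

1.65

φ(z₁)/φ(z₂) = e^(−c·z₁)/e^(−c·z₂) = e^{c(z₂−z₁)}
= exp(0.557 × 0.9) = exp(0.5013) = 1.6509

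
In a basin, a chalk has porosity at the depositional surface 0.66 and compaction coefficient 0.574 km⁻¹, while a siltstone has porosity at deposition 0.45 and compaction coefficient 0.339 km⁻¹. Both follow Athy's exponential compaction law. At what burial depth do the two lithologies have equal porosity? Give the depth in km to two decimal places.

Set phi₀ₐ e^(−βₐZ) = phi₀ᵦ e^(−βᵦZ) ⇒ ln(phi₀ₐ/phi₀ᵦ) = (βₐ − βᵦ)·Z
Z = ln(0.66/0.45) / (0.574 − 0.339) = 0.3830 / 0.235 = 1.630 km

1.63 km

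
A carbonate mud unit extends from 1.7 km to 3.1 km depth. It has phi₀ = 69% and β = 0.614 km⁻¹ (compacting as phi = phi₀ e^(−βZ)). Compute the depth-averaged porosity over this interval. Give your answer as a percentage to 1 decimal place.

⟨phi⟩ = (1/(Z₂−Z₁)) ∫ phi₀ e^(−βZ) dZ = phi₀·(e^(−β·Z₁) − e^(−β·Z₂)) / (β·(Z₂−Z₁))
e^(−0.614×1.7) = 0.3521; e^(−0.614×3.1) = 0.1491
⟨phi⟩ = 0.69 × (0.3521 − 0.1491) / (0.614 × 1.4) = 0.69 × 0.2362 = 0.1630

16.3%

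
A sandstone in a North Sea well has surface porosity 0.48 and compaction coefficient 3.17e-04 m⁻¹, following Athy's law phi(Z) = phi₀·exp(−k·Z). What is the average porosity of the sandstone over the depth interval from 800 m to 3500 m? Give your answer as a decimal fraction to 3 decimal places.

Working in km (1 km = 1000 m; k in km⁻¹ = k in m⁻¹ × 1000):
⟨phi⟩ = (1/(Z₂−Z₁)) ∫ phi₀ e^(−kZ) dZ = phi₀·(e^(−k·Z₁) − e^(−k·Z₂)) / (k·(Z₂−Z₁))
e^(−0.317×0.8) = 0.7760; e^(−0.317×3.5) = 0.3297
⟨phi⟩ = 0.48 × (0.7760 − 0.3297) / (0.317 × 2.7) = 0.48 × 0.5214 = 0.2503

0.250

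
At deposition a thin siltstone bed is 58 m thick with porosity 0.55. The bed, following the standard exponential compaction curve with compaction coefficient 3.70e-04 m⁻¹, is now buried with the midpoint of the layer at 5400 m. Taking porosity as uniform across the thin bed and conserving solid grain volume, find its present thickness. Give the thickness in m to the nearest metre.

28 m

Working in km (1 km = 1000 m; c in km⁻¹ = c in m⁻¹ × 1000):
Porosity at 5.4 km: n = 0.55·exp(−0.37×5.4) = 0.0746
Solid-volume conservation: h(1−n) = h₀(1−n₀) ⇒ h = h₀·(1−n₀)/(1−n)
h = 0.058 × (1 − 0.55)/(1 − 0.0746) = 0.058 × 0.4863 = 0.0282 km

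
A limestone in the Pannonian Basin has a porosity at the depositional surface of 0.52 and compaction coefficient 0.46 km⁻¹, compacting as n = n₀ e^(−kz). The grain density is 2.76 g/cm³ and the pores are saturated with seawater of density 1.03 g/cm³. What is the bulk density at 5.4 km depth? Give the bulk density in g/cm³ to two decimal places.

Porosity at depth: n = 0.52·exp(−0.46×5.4) = 0.52×0.0834 = 0.0434
Bulk density: ρ_b = (1−n)ρ_g + n·ρ_f = 0.9566×2.76 + 0.0434×1.03
       = 2.640 + 0.045 = 2.685 g/cm³

2.68 g/cm³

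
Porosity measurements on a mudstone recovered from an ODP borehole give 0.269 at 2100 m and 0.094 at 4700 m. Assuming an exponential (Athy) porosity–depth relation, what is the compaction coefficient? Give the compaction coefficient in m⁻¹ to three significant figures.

Working in km (1 km = 1000 m; β in km⁻¹ = β in m⁻¹ × 1000):
Athy: n(d) = n₀ e^(−βd) ⇒ n₁/n₂ = e^{β(d₂−d₁)} ⇒ β = ln(n₁/n₂)/(d₂−d₁)
β = ln(0.269/0.094) / (4.7 − 2.1) = ln(2.862) / 2.6 = 1.0514 / 2.6 = 0.4044 km⁻¹

0.000404 m⁻¹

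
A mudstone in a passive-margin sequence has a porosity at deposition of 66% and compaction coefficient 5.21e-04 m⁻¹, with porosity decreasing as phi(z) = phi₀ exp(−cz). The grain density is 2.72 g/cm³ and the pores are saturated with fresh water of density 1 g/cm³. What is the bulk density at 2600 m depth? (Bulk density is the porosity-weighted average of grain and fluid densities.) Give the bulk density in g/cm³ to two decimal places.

Working in km (1 km = 1000 m; c in km⁻¹ = c in m⁻¹ × 1000):
Porosity at depth: phi = 0.66·exp(−0.521×2.6) = 0.66×0.2581 = 0.1703
Bulk density: ρ_b = (1−phi)ρ_g + phi·ρ_f = 0.8297×2.72 + 0.1703×1
       = 2.257 + 0.170 = 2.427 g/cm³

2.43 g/cm³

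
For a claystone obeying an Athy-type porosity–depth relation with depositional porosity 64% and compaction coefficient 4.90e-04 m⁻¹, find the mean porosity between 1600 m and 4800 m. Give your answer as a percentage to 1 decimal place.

14.8%

Working in km (1 km = 1000 m; β in km⁻¹ = β in m⁻¹ × 1000):
⟨n⟩ = (1/(z₂−z₁)) ∫ n₀ e^(−βz) dz = n₀·(e^(−β·z₁) − e^(−β·z₂)) / (β·(z₂−z₁))
e^(−0.49×1.6) = 0.4566; e^(−0.49×4.8) = 0.0952
⟨n⟩ = 0.64 × (0.4566 − 0.0952) / (0.49 × 3.2) = 0.64 × 0.2305 = 0.1475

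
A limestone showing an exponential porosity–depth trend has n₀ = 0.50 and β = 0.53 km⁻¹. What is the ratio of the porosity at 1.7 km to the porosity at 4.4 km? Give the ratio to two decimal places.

4.18

n(Z₁)/n(Z₂) = e^(−β·Z₁)/e^(−β·Z₂) = e^{β(Z₂−Z₁)}
= exp(0.53 × 2.7) = exp(1.431) = 4.1829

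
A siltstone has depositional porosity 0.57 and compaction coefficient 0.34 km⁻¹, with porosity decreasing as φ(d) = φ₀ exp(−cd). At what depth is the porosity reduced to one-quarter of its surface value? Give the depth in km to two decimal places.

φ/φ₀ = 1/4 ⇒ exp(−c·d) = 1/4 ⇒ d = ln(4) / c
d = 1.3863 / 0.34 = 4.077 km

4.08 km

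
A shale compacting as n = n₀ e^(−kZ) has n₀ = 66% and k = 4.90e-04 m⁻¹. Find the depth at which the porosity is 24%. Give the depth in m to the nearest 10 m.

2060 m

Working in km (1 km = 1000 m; k in km⁻¹ = k in m⁻¹ × 1000):
Invert Athy's law: Z = ln(n₀/n) / k
Z = ln(0.66/0.24) / 0.49 = ln(2.75) / 0.49 = 1.0116 / 0.49 = 2.064 km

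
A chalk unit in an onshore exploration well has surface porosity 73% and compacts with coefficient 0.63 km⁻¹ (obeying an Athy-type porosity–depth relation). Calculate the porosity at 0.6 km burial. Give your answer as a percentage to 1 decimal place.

φ = φ₀·exp(−k·d) = 0.73 × exp(−0.63 × 0.6) = 0.73 × exp(−0.378)
  = 0.73 × 0.6852 = 0.5002

50.0%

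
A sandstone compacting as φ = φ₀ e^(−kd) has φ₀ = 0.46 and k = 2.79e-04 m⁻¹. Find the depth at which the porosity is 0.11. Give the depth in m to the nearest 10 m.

Working in km (1 km = 1000 m; k in km⁻¹ = k in m⁻¹ × 1000):
Invert Athy's law: d = ln(φ₀/φ) / k
d = ln(0.46/0.11) / 0.279 = ln(4.182) / 0.279 = 1.4307 / 0.279 = 5.128 km

5130 m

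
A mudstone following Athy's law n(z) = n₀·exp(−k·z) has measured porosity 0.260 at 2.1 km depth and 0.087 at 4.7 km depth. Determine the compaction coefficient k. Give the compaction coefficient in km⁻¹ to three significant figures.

Athy: n(z) = n₀ e^(−kz) ⇒ n₁/n₂ = e^{k(z₂−z₁)} ⇒ k = ln(n₁/n₂)/(z₂−z₁)
k = ln(0.26/0.087) / (4.7 − 2.1) = ln(2.989) / 2.6 = 1.0948 / 2.6 = 0.4211 km⁻¹

0.421 km⁻¹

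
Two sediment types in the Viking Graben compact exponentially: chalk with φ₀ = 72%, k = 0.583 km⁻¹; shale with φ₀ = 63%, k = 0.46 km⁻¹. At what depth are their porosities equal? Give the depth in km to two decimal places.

1.09 km

Set φ₀ₐ e^(−kₐZ) = φ₀ᵦ e^(−kᵦZ) ⇒ ln(φ₀ₐ/φ₀ᵦ) = (kₐ − kᵦ)·Z
Z = ln(0.72/0.63) / (0.583 − 0.46) = 0.1335 / 0.123 = 1.086 km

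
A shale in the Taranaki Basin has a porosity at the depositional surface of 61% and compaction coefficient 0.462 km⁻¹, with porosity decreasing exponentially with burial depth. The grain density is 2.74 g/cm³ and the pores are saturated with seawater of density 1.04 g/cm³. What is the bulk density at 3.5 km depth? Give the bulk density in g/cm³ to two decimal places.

Porosity at depth: φ = 0.61·exp(−0.462×3.5) = 0.61×0.1985 = 0.1211
Bulk density: ρ_b = (1−φ)ρ_g + φ·ρ_f = 0.8789×2.74 + 0.1211×1.04
       = 2.408 + 0.126 = 2.534 g/cm³

2.53 g/cm³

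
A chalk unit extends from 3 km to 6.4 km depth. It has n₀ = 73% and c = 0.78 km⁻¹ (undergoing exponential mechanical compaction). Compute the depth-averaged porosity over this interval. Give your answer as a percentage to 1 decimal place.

2.5%

⟨n⟩ = (1/(Z₂−Z₁)) ∫ n₀ e^(−cZ) dZ = n₀·(e^(−c·Z₁) − e^(−c·Z₂)) / (c·(Z₂−Z₁))
e^(−0.78×3) = 0.0963; e^(−0.78×6.4) = 0.0068
⟨n⟩ = 0.73 × (0.0963 − 0.0068) / (0.78 × 3.4) = 0.73 × 0.0338 = 0.0246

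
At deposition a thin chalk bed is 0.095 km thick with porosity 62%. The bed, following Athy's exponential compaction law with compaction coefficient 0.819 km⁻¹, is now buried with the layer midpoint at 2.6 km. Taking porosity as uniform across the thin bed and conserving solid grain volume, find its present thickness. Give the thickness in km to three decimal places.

Porosity at 2.6 km: phi = 0.62·exp(−0.819×2.6) = 0.0737
Solid-volume conservation: h(1−phi) = h₀(1−phi₀) ⇒ h = h₀·(1−phi₀)/(1−phi)
h = 0.095 × (1 − 0.62)/(1 − 0.0737) = 0.095 × 0.4102 = 0.0390 km

0.039 km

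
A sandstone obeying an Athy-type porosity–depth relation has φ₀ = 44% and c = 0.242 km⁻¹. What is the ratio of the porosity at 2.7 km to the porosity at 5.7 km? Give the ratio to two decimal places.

2.07

φ(z₁)/φ(z₂) = e^(−c·z₁)/e^(−c·z₂) = e^{c(z₂−z₁)}
= exp(0.242 × 3) = exp(0.726) = 2.0668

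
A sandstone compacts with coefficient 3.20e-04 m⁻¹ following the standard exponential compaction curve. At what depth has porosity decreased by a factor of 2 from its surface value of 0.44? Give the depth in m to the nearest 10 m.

2170 m

Working in km (1 km = 1000 m; k in km⁻¹ = k in m⁻¹ × 1000):
n/n₀ = 1/2 ⇒ exp(−k·d) = 1/2 ⇒ d = ln(2) / k
d = 0.6931 / 0.32 = 2.166 km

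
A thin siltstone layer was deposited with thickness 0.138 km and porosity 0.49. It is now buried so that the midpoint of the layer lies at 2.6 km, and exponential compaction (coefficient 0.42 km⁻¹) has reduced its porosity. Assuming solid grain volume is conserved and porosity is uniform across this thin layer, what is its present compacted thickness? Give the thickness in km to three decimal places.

0.084 km

Porosity at 2.6 km: phi = 0.49·exp(−0.42×2.6) = 0.1644
Solid-volume conservation: h(1−phi) = h₀(1−phi₀) ⇒ h = h₀·(1−phi₀)/(1−phi)
h = 0.138 × (1 − 0.49)/(1 − 0.1644) = 0.138 × 0.6104 = 0.0842 km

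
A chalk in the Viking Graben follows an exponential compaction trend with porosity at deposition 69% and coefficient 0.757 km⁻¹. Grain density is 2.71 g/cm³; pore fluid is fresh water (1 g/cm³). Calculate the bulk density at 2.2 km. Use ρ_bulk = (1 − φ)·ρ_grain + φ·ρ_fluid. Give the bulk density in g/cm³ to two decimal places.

2.49 g/cm³

Porosity at depth: phi = 0.69·exp(−0.757×2.2) = 0.69×0.1891 = 0.1305
Bulk density: ρ_b = (1−phi)ρ_g + phi·ρ_f = 0.8695×2.71 + 0.1305×1
       = 2.356 + 0.130 = 2.487 g/cm³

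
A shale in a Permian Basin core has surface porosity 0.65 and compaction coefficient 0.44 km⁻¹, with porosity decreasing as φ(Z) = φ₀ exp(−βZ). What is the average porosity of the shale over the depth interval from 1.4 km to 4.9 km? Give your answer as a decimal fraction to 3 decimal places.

0.179

⟨φ⟩ = (1/(Z₂−Z₁)) ∫ φ₀ e^(−βZ) dZ = φ₀·(e^(−β·Z₁) − e^(−β·Z₂)) / (β·(Z₂−Z₁))
e^(−0.44×1.4) = 0.5401; e^(−0.44×4.9) = 0.1158
⟨φ⟩ = 0.65 × (0.5401 − 0.1158) / (0.44 × 3.5) = 0.65 × 0.2755 = 0.1791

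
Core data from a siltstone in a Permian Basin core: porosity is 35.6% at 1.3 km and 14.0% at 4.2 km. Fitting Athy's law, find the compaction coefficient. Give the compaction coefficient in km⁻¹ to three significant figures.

Athy: n(z) = n₀ e^(−βz) ⇒ n₁/n₂ = e^{β(z₂−z₁)} ⇒ β = ln(n₁/n₂)/(z₂−z₁)
β = ln(0.356/0.14) / (4.2 − 1.3) = ln(2.543) / 2.9 = 0.9333 / 2.9 = 0.3218 km⁻¹

0.322 km⁻¹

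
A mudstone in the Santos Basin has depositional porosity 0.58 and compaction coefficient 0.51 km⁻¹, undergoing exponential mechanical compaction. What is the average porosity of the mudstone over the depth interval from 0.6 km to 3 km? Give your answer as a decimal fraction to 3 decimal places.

0.246

⟨phi⟩ = (1/(Z₂−Z₁)) ∫ phi₀ e^(−βZ) dZ = phi₀·(e^(−β·Z₁) − e^(−β·Z₂)) / (β·(Z₂−Z₁))
e^(−0.51×0.6) = 0.7364; e^(−0.51×3) = 0.2165
⟨phi⟩ = 0.58 × (0.7364 − 0.2165) / (0.51 × 2.4) = 0.58 × 0.4247 = 0.2463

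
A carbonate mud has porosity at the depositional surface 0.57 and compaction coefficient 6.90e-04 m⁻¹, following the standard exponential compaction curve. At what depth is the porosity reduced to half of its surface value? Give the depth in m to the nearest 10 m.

1000 m

Working in km (1 km = 1000 m; k in km⁻¹ = k in m⁻¹ × 1000):
n/n₀ = 1/2 ⇒ exp(−k·d) = 1/2 ⇒ d = ln(2) / k
d = 0.6931 / 0.69 = 1.005 km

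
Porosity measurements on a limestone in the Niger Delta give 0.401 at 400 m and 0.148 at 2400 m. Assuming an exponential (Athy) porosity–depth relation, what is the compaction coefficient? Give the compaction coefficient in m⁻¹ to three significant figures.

0.000498 m⁻¹

Working in km (1 km = 1000 m; k in km⁻¹ = k in m⁻¹ × 1000):
Athy: n(d) = n₀ e^(−kd) ⇒ n₁/n₂ = e^{k(d₂−d₁)} ⇒ k = ln(n₁/n₂)/(d₂−d₁)
k = ln(0.401/0.148) / (2.4 − 0.4) = ln(2.709) / 2 = 0.9967 / 2 = 0.4984 km⁻¹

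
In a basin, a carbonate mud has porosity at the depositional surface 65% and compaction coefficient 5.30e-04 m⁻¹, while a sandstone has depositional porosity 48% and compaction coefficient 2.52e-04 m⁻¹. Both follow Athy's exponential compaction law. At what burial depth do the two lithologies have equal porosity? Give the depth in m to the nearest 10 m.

1090 m

Working in km (1 km = 1000 m; c in km⁻¹ = c in m⁻¹ × 1000):
Set phi₀ₐ e^(−cₐZ) = phi₀ᵦ e^(−cᵦZ) ⇒ ln(phi₀ₐ/phi₀ᵦ) = (cₐ − cᵦ)·Z
Z = ln(0.65/0.48) / (0.53 − 0.252) = 0.3032 / 0.278 = 1.091 km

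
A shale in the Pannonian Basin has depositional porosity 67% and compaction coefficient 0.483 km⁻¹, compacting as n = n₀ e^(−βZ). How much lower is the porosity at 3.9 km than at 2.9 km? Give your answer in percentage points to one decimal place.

6.3 percentage points

n(2.9) = 0.67·e^(−0.483×2.9) = 0.1651
n(3.9) = 0.67·e^(−0.483×3.9) = 0.1019
Δn = 0.1651 − 0.1019 = 0.0632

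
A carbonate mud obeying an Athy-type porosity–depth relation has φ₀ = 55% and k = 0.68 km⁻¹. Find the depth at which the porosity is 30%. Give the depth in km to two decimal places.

0.89 km

Invert Athy's law: d = ln(φ₀/φ) / k
d = ln(0.55/0.3) / 0.68 = ln(1.833) / 0.68 = 0.6061 / 0.68 = 0.891 km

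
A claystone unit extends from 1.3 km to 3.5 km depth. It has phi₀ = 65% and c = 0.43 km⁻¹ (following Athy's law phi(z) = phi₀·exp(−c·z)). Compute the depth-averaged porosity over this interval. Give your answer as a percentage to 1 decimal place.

⟨phi⟩ = (1/(z₂−z₁)) ∫ phi₀ e^(−cz) dz = phi₀·(e^(−c·z₁) − e^(−c·z₂)) / (c·(z₂−z₁))
e^(−0.43×1.3) = 0.5718; e^(−0.43×3.5) = 0.2220
⟨phi⟩ = 0.65 × (0.5718 − 0.2220) / (0.43 × 2.2) = 0.65 × 0.3697 = 0.2403

24.0%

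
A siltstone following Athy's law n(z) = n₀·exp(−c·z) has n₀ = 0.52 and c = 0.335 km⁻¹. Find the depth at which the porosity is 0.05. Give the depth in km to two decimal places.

Invert Athy's law: z = ln(n₀/n) / c
z = ln(0.52/0.05) / 0.335 = ln(10.4) / 0.335 = 2.3418 / 0.335 = 6.990 km

6.99 km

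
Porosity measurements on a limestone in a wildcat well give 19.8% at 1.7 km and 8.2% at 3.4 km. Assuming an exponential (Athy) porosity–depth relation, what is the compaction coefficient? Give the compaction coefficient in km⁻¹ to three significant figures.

0.519 km⁻¹

Athy: φ(z) = φ₀ e^(−cz) ⇒ φ₁/φ₂ = e^{c(z₂−z₁)} ⇒ c = ln(φ₁/φ₂)/(z₂−z₁)
c = ln(0.198/0.082) / (3.4 − 1.7) = ln(2.415) / 1.7 = 0.8815 / 1.7 = 0.5186 km⁻¹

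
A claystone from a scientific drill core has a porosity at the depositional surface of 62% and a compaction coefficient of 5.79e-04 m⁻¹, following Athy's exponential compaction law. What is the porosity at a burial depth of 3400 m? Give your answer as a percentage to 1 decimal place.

Working in km (1 km = 1000 m; c in km⁻¹ = c in m⁻¹ × 1000):
n = n₀·exp(−c·z) = 0.62 × exp(−0.579 × 3.4) = 0.62 × exp(−1.969)
  = 0.62 × 0.1397 = 0.0866

8.7%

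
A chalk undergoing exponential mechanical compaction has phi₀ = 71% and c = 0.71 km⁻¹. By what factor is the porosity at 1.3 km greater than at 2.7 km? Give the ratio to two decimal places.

phi(Z₁)/phi(Z₂) = e^(−c·Z₁)/e^(−c·Z₂) = e^{c(Z₂−Z₁)}
= exp(0.71 × 1.4) = exp(0.994) = 2.7020

2.70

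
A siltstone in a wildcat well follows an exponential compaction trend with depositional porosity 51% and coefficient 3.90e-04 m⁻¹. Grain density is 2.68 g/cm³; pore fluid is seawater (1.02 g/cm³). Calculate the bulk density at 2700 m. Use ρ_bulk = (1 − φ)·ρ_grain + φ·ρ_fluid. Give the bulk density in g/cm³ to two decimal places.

2.38 g/cm³

Working in km (1 km = 1000 m; β in km⁻¹ = β in m⁻¹ × 1000):
Porosity at depth: n = 0.51·exp(−0.39×2.7) = 0.51×0.3489 = 0.1779
Bulk density: ρ_b = (1−n)ρ_g + n·ρ_f = 0.8221×2.68 + 0.1779×1.02
       = 2.203 + 0.181 = 2.385 g/cm³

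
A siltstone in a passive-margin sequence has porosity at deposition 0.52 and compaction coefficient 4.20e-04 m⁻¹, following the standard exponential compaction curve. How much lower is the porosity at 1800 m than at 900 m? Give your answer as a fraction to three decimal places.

0.112

Working in km (1 km = 1000 m; β in km⁻¹ = β in m⁻¹ × 1000):
φ(0.9) = 0.52·e^(−0.42×0.9) = 0.3563
φ(1.8) = 0.52·e^(−0.42×1.8) = 0.2442
Δφ = 0.3563 − 0.2442 = 0.1122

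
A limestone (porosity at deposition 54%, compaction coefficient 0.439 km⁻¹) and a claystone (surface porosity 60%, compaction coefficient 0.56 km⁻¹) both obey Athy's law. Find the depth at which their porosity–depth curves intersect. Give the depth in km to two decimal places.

0.87 km

Set n₀ₐ e^(−cₐz) = n₀ᵦ e^(−cᵦz) ⇒ ln(n₀ₐ/n₀ᵦ) = (cₐ − cᵦ)·z
z = ln(0.54/0.6) / (0.439 − 0.56) = -0.1054 / -0.121 = 0.871 km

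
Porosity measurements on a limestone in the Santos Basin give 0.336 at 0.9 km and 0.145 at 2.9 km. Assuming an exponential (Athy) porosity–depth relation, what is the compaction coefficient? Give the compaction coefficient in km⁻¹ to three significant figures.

Athy: phi(z) = phi₀ e^(−cz) ⇒ phi₁/phi₂ = e^{c(z₂−z₁)} ⇒ c = ln(phi₁/phi₂)/(z₂−z₁)
c = ln(0.336/0.145) / (2.9 − 0.9) = ln(2.317) / 2 = 0.8404 / 2 = 0.4202 km⁻¹

0.420 km⁻¹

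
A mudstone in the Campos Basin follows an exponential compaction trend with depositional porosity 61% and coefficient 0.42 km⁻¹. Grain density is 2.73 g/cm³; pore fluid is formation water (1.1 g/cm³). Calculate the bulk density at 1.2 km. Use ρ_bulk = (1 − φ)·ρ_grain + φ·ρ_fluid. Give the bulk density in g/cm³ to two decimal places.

Porosity at depth: φ = 0.61·exp(−0.42×1.2) = 0.61×0.6041 = 0.3685
Bulk density: ρ_b = (1−φ)ρ_g + φ·ρ_f = 0.6315×2.73 + 0.3685×1.1
       = 1.724 + 0.405 = 2.129 g/cm³

2.13 g/cm³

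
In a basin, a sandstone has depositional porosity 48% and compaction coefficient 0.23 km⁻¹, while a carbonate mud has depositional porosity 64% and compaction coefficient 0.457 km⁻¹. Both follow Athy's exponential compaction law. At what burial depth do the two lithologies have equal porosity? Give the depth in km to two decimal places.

1.27 km

Set n₀ₐ e^(−βₐz) = n₀ᵦ e^(−βᵦz) ⇒ ln(n₀ₐ/n₀ᵦ) = (βₐ − βᵦ)·z
z = ln(0.48/0.64) / (0.23 − 0.457) = -0.2877 / -0.227 = 1.267 km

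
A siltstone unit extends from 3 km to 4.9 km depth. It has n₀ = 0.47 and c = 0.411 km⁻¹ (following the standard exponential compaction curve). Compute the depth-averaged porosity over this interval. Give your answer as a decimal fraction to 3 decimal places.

0.095

⟨n⟩ = (1/(z₂−z₁)) ∫ n₀ e^(−cz) dz = n₀·(e^(−c·z₁) − e^(−c·z₂)) / (c·(z₂−z₁))
e^(−0.411×3) = 0.2914; e^(−0.411×4.9) = 0.1335
⟨n⟩ = 0.47 × (0.2914 − 0.1335) / (0.411 × 1.9) = 0.47 × 0.2023 = 0.0951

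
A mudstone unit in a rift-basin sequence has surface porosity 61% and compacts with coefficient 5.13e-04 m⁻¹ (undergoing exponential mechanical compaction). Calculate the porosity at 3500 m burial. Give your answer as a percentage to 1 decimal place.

10.1%

Working in km (1 km = 1000 m; c in km⁻¹ = c in m⁻¹ × 1000):
n = n₀·exp(−c·d) = 0.61 × exp(−0.513 × 3.5) = 0.61 × exp(−1.796)
  = 0.61 × 0.1660 = 0.1013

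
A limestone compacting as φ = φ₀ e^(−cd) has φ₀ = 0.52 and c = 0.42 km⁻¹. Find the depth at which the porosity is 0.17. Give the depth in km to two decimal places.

Invert Athy's law: d = ln(φ₀/φ) / c
d = ln(0.52/0.17) / 0.42 = ln(3.059) / 0.42 = 1.1180 / 0.42 = 2.662 km

2.66 km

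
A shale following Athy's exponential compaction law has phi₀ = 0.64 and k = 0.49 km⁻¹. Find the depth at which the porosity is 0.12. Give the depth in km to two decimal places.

Invert Athy's law: d = ln(phi₀/phi) / k
d = ln(0.64/0.12) / 0.49 = ln(5.333) / 0.49 = 1.6740 / 0.49 = 3.416 km

3.42 km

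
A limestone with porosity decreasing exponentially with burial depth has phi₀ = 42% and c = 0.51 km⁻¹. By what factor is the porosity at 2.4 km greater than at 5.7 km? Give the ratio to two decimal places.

phi(z₁)/phi(z₂) = e^(−c·z₁)/e^(−c·z₂) = e^{c(z₂−z₁)}
= exp(0.51 × 3.3) = exp(1.683) = 5.3817

5.38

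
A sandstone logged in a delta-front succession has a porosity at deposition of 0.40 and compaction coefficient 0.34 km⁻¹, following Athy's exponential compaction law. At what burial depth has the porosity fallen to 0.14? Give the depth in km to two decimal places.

3.09 km

Invert Athy's law: Z = ln(n₀/n) / k
Z = ln(0.4/0.14) / 0.34 = ln(2.857) / 0.34 = 1.0498 / 0.34 = 3.088 km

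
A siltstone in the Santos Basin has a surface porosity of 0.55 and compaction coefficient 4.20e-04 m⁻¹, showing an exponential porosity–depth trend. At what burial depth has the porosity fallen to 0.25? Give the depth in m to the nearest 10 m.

1880 m

Working in km (1 km = 1000 m; c in km⁻¹ = c in m⁻¹ × 1000):
Invert Athy's law: z = ln(n₀/n) / c
z = ln(0.55/0.25) / 0.42 = ln(2.2) / 0.42 = 0.7885 / 0.42 = 1.877 km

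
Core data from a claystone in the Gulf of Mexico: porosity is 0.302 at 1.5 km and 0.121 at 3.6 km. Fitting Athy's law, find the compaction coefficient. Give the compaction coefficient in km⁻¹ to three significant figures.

0.436 km⁻¹

Athy: n(Z) = n₀ e^(−βZ) ⇒ n₁/n₂ = e^{β(Z₂−Z₁)} ⇒ β = ln(n₁/n₂)/(Z₂−Z₁)
β = ln(0.302/0.121) / (3.6 − 1.5) = ln(2.496) / 2.1 = 0.9146 / 2.1 = 0.4355 km⁻¹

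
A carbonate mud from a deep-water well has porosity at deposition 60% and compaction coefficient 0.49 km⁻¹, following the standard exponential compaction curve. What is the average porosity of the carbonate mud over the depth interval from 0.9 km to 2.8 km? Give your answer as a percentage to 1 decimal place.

25.1%

⟨n⟩ = (1/(Z₂−Z₁)) ∫ n₀ e^(−βZ) dZ = n₀·(e^(−β·Z₁) − e^(−β·Z₂)) / (β·(Z₂−Z₁))
e^(−0.49×0.9) = 0.6434; e^(−0.49×2.8) = 0.2536
⟨n⟩ = 0.6 × (0.6434 − 0.2536) / (0.49 × 1.9) = 0.6 × 0.4187 = 0.2512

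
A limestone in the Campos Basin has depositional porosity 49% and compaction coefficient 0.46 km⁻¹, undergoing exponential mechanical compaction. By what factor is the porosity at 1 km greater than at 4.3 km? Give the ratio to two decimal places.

n(z₁)/n(z₂) = e^(−β·z₁)/e^(−β·z₂) = e^{β(z₂−z₁)}
= exp(0.46 × 3.3) = exp(1.518) = 4.5631

4.56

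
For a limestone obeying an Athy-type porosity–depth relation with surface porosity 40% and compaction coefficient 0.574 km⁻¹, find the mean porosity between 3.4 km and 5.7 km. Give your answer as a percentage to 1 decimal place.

3.2%

⟨phi⟩ = (1/(d₂−d₁)) ∫ phi₀ e^(−βd) dd = phi₀·(e^(−β·d₁) − e^(−β·d₂)) / (β·(d₂−d₁))
e^(−0.574×3.4) = 0.1420; e^(−0.574×5.7) = 0.0379
⟨phi⟩ = 0.4 × (0.1420 − 0.0379) / (0.574 × 2.3) = 0.4 × 0.0789 = 0.0315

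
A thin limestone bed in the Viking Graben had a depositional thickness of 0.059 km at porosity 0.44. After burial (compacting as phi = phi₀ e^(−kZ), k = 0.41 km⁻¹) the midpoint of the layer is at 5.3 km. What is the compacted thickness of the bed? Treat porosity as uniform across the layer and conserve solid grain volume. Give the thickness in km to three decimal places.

Porosity at 5.3 km: phi = 0.44·exp(−0.41×5.3) = 0.0501
Solid-volume conservation: h(1−phi) = h₀(1−phi₀) ⇒ h = h₀·(1−phi₀)/(1−phi)
h = 0.059 × (1 − 0.44)/(1 − 0.0501) = 0.059 × 0.5895 = 0.0348 km

0.035 km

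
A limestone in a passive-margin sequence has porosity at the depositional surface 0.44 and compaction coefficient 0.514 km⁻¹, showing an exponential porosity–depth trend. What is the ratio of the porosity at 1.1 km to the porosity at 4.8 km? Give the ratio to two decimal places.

n(Z₁)/n(Z₂) = e^(−c·Z₁)/e^(−c·Z₂) = e^{c(Z₂−Z₁)}
= exp(0.514 × 3.7) = exp(1.902) = 6.6979

6.70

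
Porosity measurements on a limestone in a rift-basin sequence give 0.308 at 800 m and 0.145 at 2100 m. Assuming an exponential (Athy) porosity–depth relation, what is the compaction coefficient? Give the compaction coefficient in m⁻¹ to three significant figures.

0.000580 m⁻¹

Working in km (1 km = 1000 m; β in km⁻¹ = β in m⁻¹ × 1000):
Athy: n(Z) = n₀ e^(−βZ) ⇒ n₁/n₂ = e^{β(Z₂−Z₁)} ⇒ β = ln(n₁/n₂)/(Z₂−Z₁)
β = ln(0.308/0.145) / (2.1 − 0.8) = ln(2.124) / 1.3 = 0.7534 / 1.3 = 0.5795 km⁻¹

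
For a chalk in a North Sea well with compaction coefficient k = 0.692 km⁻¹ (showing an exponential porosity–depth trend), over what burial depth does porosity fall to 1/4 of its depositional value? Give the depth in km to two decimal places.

2.00 km

n/n₀ = 1/4 ⇒ exp(−k·z) = 1/4 ⇒ z = ln(4) / k
z = 1.3863 / 0.692 = 2.003 km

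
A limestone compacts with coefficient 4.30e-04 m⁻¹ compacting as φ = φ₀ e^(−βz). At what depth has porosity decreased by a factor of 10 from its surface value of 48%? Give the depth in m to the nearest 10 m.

5350 m

Working in km (1 km = 1000 m; β in km⁻¹ = β in m⁻¹ × 1000):
φ/φ₀ = 1/10 ⇒ exp(−β·z) = 1/10 ⇒ z = ln(10) / β
z = 2.3026 / 0.43 = 5.355 km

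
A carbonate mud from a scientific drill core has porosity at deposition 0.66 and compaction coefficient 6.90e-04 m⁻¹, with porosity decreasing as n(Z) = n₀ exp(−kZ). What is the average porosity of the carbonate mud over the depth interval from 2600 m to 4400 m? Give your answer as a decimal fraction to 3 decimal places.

Working in km (1 km = 1000 m; k in km⁻¹ = k in m⁻¹ × 1000):
⟨n⟩ = (1/(Z₂−Z₁)) ∫ n₀ e^(−kZ) dZ = n₀·(e^(−k·Z₁) − e^(−k·Z₂)) / (k·(Z₂−Z₁))
e^(−0.69×2.6) = 0.1663; e^(−0.69×4.4) = 0.0480
⟨n⟩ = 0.66 × (0.1663 − 0.0480) / (0.69 × 1.8) = 0.66 × 0.0952 = 0.0628

0.063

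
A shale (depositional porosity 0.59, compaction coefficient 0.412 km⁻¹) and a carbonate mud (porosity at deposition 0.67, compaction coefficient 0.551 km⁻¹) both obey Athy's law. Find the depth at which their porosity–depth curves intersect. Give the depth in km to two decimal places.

Set phi₀ₐ e^(−cₐd) = phi₀ᵦ e^(−cᵦd) ⇒ ln(phi₀ₐ/phi₀ᵦ) = (cₐ − cᵦ)·d
d = ln(0.59/0.67) / (0.412 − 0.551) = -0.1272 / -0.139 = 0.915 km

0.91 km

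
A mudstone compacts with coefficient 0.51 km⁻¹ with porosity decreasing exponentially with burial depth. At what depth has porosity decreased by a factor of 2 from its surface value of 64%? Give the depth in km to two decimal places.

1.36 km

φ/φ₀ = 1/2 ⇒ exp(−β·d) = 1/2 ⇒ d = ln(2) / β
d = 0.6931 / 0.51 = 1.359 km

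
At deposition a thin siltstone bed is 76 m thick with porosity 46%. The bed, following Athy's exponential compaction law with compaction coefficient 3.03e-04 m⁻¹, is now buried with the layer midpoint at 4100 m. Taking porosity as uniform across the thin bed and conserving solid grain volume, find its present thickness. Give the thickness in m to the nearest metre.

47 m

Working in km (1 km = 1000 m; k in km⁻¹ = k in m⁻¹ × 1000):
Porosity at 4.1 km: φ = 0.46·exp(−0.303×4.1) = 0.1328
Solid-volume conservation: h(1−φ) = h₀(1−φ₀) ⇒ h = h₀·(1−φ₀)/(1−φ)
h = 0.076 × (1 − 0.46)/(1 − 0.1328) = 0.076 × 0.6227 = 0.0473 km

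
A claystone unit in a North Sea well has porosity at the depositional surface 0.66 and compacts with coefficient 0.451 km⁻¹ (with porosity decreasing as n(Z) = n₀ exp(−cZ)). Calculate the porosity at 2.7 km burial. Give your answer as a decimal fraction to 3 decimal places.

n = n₀·exp(−c·Z) = 0.66 × exp(−0.451 × 2.7) = 0.66 × exp(−1.218)
  = 0.66 × 0.2959 = 0.1953

0.195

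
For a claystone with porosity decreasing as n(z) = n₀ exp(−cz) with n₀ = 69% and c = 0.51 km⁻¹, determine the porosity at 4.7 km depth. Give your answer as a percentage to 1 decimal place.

6.3%

n = n₀·exp(−c·z) = 0.69 × exp(−0.51 × 4.7) = 0.69 × exp(−2.397)
  = 0.69 × 0.0910 = 0.0628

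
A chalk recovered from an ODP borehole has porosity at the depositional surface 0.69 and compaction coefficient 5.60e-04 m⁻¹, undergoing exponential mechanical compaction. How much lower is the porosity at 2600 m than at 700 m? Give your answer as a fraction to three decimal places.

Working in km (1 km = 1000 m; k in km⁻¹ = k in m⁻¹ × 1000):
n(0.7) = 0.69·e^(−0.56×0.7) = 0.4662
n(2.6) = 0.69·e^(−0.56×2.6) = 0.1609
Δn = 0.4662 − 0.1609 = 0.3054

0.305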